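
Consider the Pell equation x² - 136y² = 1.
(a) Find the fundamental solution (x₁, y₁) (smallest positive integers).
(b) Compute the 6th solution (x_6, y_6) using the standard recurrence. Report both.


Step 1: Find the fundamental solution (x₁, y₁) of x² - 136y² = 1.
  Expand √136 as a continued fraction. a₀ = ⌊√136⌋ = 11; iterate m_{k+1} = d_k·a_k − m_k, d_{k+1} = (136 − m_{k+1}²)/d_k, a_{k+1} = ⌊(a₀ + m_{k+1})/d_{k+1}⌋ (starting m₀ = 0, d₀ = 1), with convergents p_k = a_k·p_{k-1} + p_{k-2}, q_k = a_k·q_{k-1} + q_{k-2} (p₋₁ = 1, q₋₁ = 0):
  k = 0: a₀ = 11; p₀/q₀ = 11/1; p₀² − 136·q₀² = 121 − 136 = -15.
  k = 1: m = 11, d = 15, a = ⌊(11 + 11)/15⌋ = 1; p/q = (1·11 + 1)/(1·1 + 0) = 12/1; p² − 136·q² = 144 − 136 = 8.
  k = 2: m = 4, d = 8, a = ⌊(11 + 4)/8⌋ = 1; p/q = (1·12 + 11)/(1·1 + 1) = 23/2; p² − 136·q² = 529 − 544 = -15.
  k = 3: m = 4, d = 15, a = ⌊(11 + 4)/15⌋ = 1; p/q = (1·23 + 12)/(1·2 + 1) = 35/3; p² − 136·q² = 1225 − 1224 = 1.
  The first convergent with p² − 136·q² = 1 gives the fundamental solution (x₁, y₁) = (35, 3).
Step 2: Apply the recurrence (x_{n+1}, y_{n+1}) = (x₁x_n + 136y₁y_n, x₁y_n + y₁x_n) repeatedly.
  From (x_1, y_1) = (35, 3): x_2 = 35·35 + 136·3·3 = 2449; y_2 = 35·3 + 3·35 = 210.
  From (x_2, y_2) = (2449, 210): x_3 = 35·2449 + 136·3·210 = 171395; y_3 = 35·210 + 3·2449 = 14697.
  From (x_3, y_3) = (171395, 14697): x_4 = 35·171395 + 136·3·14697 = 11995201; y_4 = 35·14697 + 3·171395 = 1028580.
  From (x_4, y_4) = (11995201, 1028580): x_5 = 35·11995201 + 136·3·1028580 = 839492675; y_5 = 35·1028580 + 3·11995201 = 71985903.
  From (x_5, y_5) = (839492675, 71985903): x_6 = 35·839492675 + 136·3·71985903 = 58752492049; y_6 = 35·71985903 + 3·839492675 = 5037984630.
Step 3: Verify x_6² - 136·y_6² = 3451855321967808218401 - 3451855321967808218400 = 1 (should be 1). ✓

(x_1, y_1) = (35, 3); (x_6, y_6) = (58752492049, 5037984630).


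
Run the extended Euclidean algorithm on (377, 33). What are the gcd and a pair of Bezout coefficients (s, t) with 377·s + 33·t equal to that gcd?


Euclidean algorithm on (377, 33) — divide until remainder is 0:
  377 = 11 · 33 + 14
  33 = 2 · 14 + 5
  14 = 2 · 5 + 4
  5 = 1 · 4 + 1
  4 = 4 · 1 + 0
gcd(377, 33) = 1.
Track Bezout coefficients alongside the remainders: start with r₀ = 377 = a·1 + b·0 (s = 1, t = 0) and r₁ = 33 = a·0 + b·1 (s = 0, t = 1); each new remainder r_{k+1} = r_{k-1} − q_k·r_k inherits s_{k+1} = s_{k-1} − q_k·s_k, t_{k+1} = t_{k-1} − q_k·t_k, so r_k = a·s_k + b·t_k at every step:
  q = 11: r = 14, s = 1 − 11·0 = 1, t = 0 − 11·1 = -11  (check: 377·1 + 33·(-11) = 14)
  q = 2: r = 5, s = 0 − 2·1 = -2, t = 1 − 2·(-11) = 23  (check: 377·(-2) + 33·23 = 5)
  q = 2: r = 4, s = 1 − 2·(-2) = 5, t = -11 − 2·23 = -57  (check: 377·5 + 33·(-57) = 4)
  q = 1: r = 1, s = -2 − 1·5 = -7, t = 23 − 1·(-57) = 80  (check: 377·(-7) + 33·80 = 1)
The row with r = 1 (the gcd) gives the Bezout coefficients s = -7, t = 80.
Result: 377 · (-7) + 33 · (80) = 1.

gcd(377, 33) = 1; s = -7, t = 80 (check: 377·(-7) + 33·80 = 1).


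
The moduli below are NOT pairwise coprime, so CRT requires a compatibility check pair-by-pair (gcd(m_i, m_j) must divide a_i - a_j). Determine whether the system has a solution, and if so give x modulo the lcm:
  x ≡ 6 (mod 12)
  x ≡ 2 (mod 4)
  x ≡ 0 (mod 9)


Moduli 12, 4, 9 are not pairwise coprime, so CRT works modulo lcm(m_i) when all pairwise compatibility conditions hold.
Pairwise compatibility: gcd(m_i, m_j) must divide a_i - a_j for every pair.
Merge one congruence at a time:
  Start: x ≡ 6 (mod 12).
  Combine with x ≡ 2 (mod 4): gcd(12, 4) = 4; 2 - 6 = -4, which IS divisible by 4, so compatible.
    Write x = 6 + 12·t and substitute into x ≡ 2 (mod 4): 12·t ≡ 2 − 6 = -4 (mod 4).
    Divide the congruence (and modulus) by g = 4: 3·t ≡ -1 (mod 1).
    Modulo 1 every t works; take t = 0.
    Then x = 6 + 12·0 = 6, valid modulo lcm(12, 4) = 12: x ≡ 6 (mod 12).
  Combine with x ≡ 0 (mod 9): gcd(12, 9) = 3; 0 - 6 = -6, which IS divisible by 3, so compatible.
    Write x = 6 + 12·t and substitute into x ≡ 0 (mod 9): 12·t ≡ 0 − 6 = -6 (mod 9).
    Divide the congruence (and modulus) by g = 3: 4·t ≡ -2 (mod 3).
    Reduce coefficients mod 3: 1·t ≡ 1 (mod 3).
    So t ≡ 1 (mod 3).
    Then x = 6 + 12·1 = 18, valid modulo lcm(12, 9) = 36: x ≡ 18 (mod 36).
Verify: 18 mod 12 = 6, 18 mod 4 = 2, 18 mod 9 = 0.

x ≡ 18 (mod 36).


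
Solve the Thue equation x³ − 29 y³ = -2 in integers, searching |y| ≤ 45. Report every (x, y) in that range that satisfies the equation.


The equation is x³ - 29y³ = -2. For fixed y, x³ = 29·y³ − 2, so a solution requires the RHS to be a perfect cube.
Strategy: iterate y from -45 to 45, compute RHS = 29·y³ − 2, and check whether it is a (positive or negative) perfect cube.
Check small values of y:
  y = 0: RHS = -2 is not a perfect cube.
  y = 1: RHS = 27 = (3)³ ⇒ x = 3 works.
  y = -1: RHS = -31 is not a perfect cube.
  y = 2: RHS = 230 is not a perfect cube.
  y = -2: RHS = -234 is not a perfect cube.
  y = 3: RHS = 781 is not a perfect cube.
  y = -3: RHS = -785 is not a perfect cube.
Continuing the search up to |y| = 45 finds no further solutions beyond those listed.
Collected solutions: (3, 1).

Solutions (with |y| ≤ 45): (3, 1).


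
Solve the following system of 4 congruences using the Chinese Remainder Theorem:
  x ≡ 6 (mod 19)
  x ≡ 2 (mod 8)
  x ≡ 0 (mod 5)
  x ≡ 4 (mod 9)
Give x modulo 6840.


Product of moduli M = 19 · 8 · 5 · 9 = 6840.
Merge one congruence at a time:
  Start: x ≡ 6 (mod 19).
  Combine with x ≡ 2 (mod 8); new modulus lcm = 152.
    Write x = 6 + 19·t and substitute into x ≡ 2 (mod 8): 19·t ≡ 2 − 6 = -4 (mod 8).
    Reduce coefficients mod 8: 3·t ≡ 4 (mod 8).
    The inverse of 3 mod 8 is 3 (since 3·3 = 9 = 1·8 + 1), so t ≡ 3·4 = 12 ≡ 4 (mod 8).
    Then x = 6 + 19·4 = 82, valid modulo lcm(19, 8) = 152: x ≡ 82 (mod 152).
  Combine with x ≡ 0 (mod 5); new modulus lcm = 760.
    Write x = 82 + 152·t and substitute into x ≡ 0 (mod 5): 152·t ≡ 0 − 82 = -82 (mod 5).
    Reduce coefficients mod 5: 2·t ≡ 3 (mod 5).
    The inverse of 2 mod 5 is 3 (since 2·3 = 6 = 1·5 + 1), so t ≡ 3·3 = 9 ≡ 4 (mod 5).
    Then x = 82 + 152·4 = 690, valid modulo lcm(152, 5) = 760: x ≡ 690 (mod 760).
  Combine with x ≡ 4 (mod 9); new modulus lcm = 6840.
    Write x = 690 + 760·t and substitute into x ≡ 4 (mod 9): 760·t ≡ 4 − 690 = -686 (mod 9).
    Reduce coefficients mod 9: 4·t ≡ 7 (mod 9).
    The inverse of 4 mod 9 is 7 (since 4·7 = 28 = 3·9 + 1), so t ≡ 7·7 = 49 ≡ 4 (mod 9).
    Then x = 690 + 760·4 = 3730, valid modulo lcm(760, 9) = 6840: x ≡ 3730 (mod 6840).
Verify against each original: 3730 mod 19 = 6, 3730 mod 8 = 2, 3730 mod 5 = 0, 3730 mod 9 = 4.

x ≡ 3730 (mod 6840).


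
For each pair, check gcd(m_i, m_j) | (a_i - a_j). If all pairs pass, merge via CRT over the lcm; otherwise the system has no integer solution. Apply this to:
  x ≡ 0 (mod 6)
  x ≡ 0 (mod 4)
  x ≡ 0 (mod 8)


Moduli 6, 4, 8 are not pairwise coprime, so CRT works modulo lcm(m_i) when all pairwise compatibility conditions hold.
Pairwise compatibility: gcd(m_i, m_j) must divide a_i - a_j for every pair.
Merge one congruence at a time:
  Start: x ≡ 0 (mod 6).
  Combine with x ≡ 0 (mod 4): gcd(6, 4) = 2; 0 - 0 = 0, which IS divisible by 2, so compatible.
    Write x = 0 + 6·t and substitute into x ≡ 0 (mod 4): 6·t ≡ 0 − 0 = 0 (mod 4).
    Divide the congruence (and modulus) by g = 2: 3·t ≡ 0 (mod 2).
    Reduce coefficients mod 2: 1·t ≡ 0 (mod 2).
    So t ≡ 0 (mod 2).
    Then x = 0 + 6·0 = 0, valid modulo lcm(6, 4) = 12: x ≡ 0 (mod 12).
  Combine with x ≡ 0 (mod 8): gcd(12, 8) = 4; 0 - 0 = 0, which IS divisible by 4, so compatible.
    Write x = 0 + 12·t and substitute into x ≡ 0 (mod 8): 12·t ≡ 0 − 0 = 0 (mod 8).
    Divide the congruence (and modulus) by g = 4: 3·t ≡ 0 (mod 2).
    Reduce coefficients mod 2: 1·t ≡ 0 (mod 2).
    So t ≡ 0 (mod 2).
    Then x = 0 + 12·0 = 0, valid modulo lcm(12, 8) = 24: x ≡ 0 (mod 24).
Verify: 0 mod 6 = 0, 0 mod 4 = 0, 0 mod 8 = 0.

x ≡ 0 (mod 24).


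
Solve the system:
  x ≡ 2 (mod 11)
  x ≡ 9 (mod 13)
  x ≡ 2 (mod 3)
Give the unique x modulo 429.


Moduli 11, 13, 3 are pairwise coprime; by CRT there is a unique solution modulo M = 11 · 13 · 3 = 429.
Solve pairwise, accumulating the modulus:
  Start with x ≡ 2 (mod 11).
  Combine with x ≡ 9 (mod 13): since gcd(11, 13) = 1, we get a unique residue mod 143.
    Write x = 2 + 11·t and substitute into x ≡ 9 (mod 13): 11·t ≡ 9 − 2 = 7 (mod 13).
    The inverse of 11 mod 13 is 6 (since 11·6 = 66 = 5·13 + 1), so t ≡ 6·7 = 42 ≡ 3 (mod 13).
    Then x = 2 + 11·3 = 35, valid modulo lcm(11, 13) = 143: x ≡ 35 (mod 143).
  Combine with x ≡ 2 (mod 3): since gcd(143, 3) = 1, we get a unique residue mod 429.
    Write x = 35 + 143·t and substitute into x ≡ 2 (mod 3): 143·t ≡ 2 − 35 = -33 (mod 3).
    Reduce coefficients mod 3: 2·t ≡ 0 (mod 3).
    The inverse of 2 mod 3 is 2 (since 2·2 = 4 = 1·3 + 1), so t ≡ 2·0 = 0 ≡ 0 (mod 3).
    Then x = 35 + 143·0 = 35, valid modulo lcm(143, 3) = 429: x ≡ 35 (mod 429).
Verify: 35 mod 11 = 2 ✓, 35 mod 13 = 9 ✓, 35 mod 3 = 2 ✓.

x ≡ 35 (mod 429).


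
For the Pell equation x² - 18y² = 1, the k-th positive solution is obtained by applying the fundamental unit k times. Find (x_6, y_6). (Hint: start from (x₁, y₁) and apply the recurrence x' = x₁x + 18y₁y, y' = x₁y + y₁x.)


Step 1: Find the fundamental solution (x₁, y₁) of x² - 18y² = 1.
  Expand √18 as a continued fraction. a₀ = ⌊√18⌋ = 4; iterate m_{k+1} = d_k·a_k − m_k, d_{k+1} = (18 − m_{k+1}²)/d_k, a_{k+1} = ⌊(a₀ + m_{k+1})/d_{k+1}⌋ (starting m₀ = 0, d₀ = 1), with convergents p_k = a_k·p_{k-1} + p_{k-2}, q_k = a_k·q_{k-1} + q_{k-2} (p₋₁ = 1, q₋₁ = 0):
  k = 0: a₀ = 4; p₀/q₀ = 4/1; p₀² − 18·q₀² = 16 − 18 = -2.
  k = 1: m = 4, d = 2, a = ⌊(4 + 4)/2⌋ = 4; p/q = (4·4 + 1)/(4·1 + 0) = 17/4; p² − 18·q² = 289 − 288 = 1.
  The first convergent with p² − 18·q² = 1 gives the fundamental solution (x₁, y₁) = (17, 4).
Step 2: Apply the recurrence (x_{n+1}, y_{n+1}) = (x₁x_n + 18y₁y_n, x₁y_n + y₁x_n) repeatedly.
  From (x_1, y_1) = (17, 4): x_2 = 17·17 + 18·4·4 = 577; y_2 = 17·4 + 4·17 = 136.
  From (x_2, y_2) = (577, 136): x_3 = 17·577 + 18·4·136 = 19601; y_3 = 17·136 + 4·577 = 4620.
  From (x_3, y_3) = (19601, 4620): x_4 = 17·19601 + 18·4·4620 = 665857; y_4 = 17·4620 + 4·19601 = 156944.
  From (x_4, y_4) = (665857, 156944): x_5 = 17·665857 + 18·4·156944 = 22619537; y_5 = 17·156944 + 4·665857 = 5331476.
  From (x_5, y_5) = (22619537, 5331476): x_6 = 17·22619537 + 18·4·5331476 = 768398401; y_6 = 17·5331476 + 4·22619537 = 181113240.
Step 3: Verify x_6² - 18·y_6² = 590436102659356801 - 590436102659356800 = 1 (should be 1). ✓

(x_1, y_1) = (17, 4); (x_6, y_6) = (768398401, 181113240).


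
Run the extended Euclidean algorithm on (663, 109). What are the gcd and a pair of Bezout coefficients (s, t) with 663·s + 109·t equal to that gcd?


Euclidean algorithm on (663, 109) — divide until remainder is 0:
  663 = 6 · 109 + 9
  109 = 12 · 9 + 1
  9 = 9 · 1 + 0
gcd(663, 109) = 1.
Track Bezout coefficients alongside the remainders: start with r₀ = 663 = a·1 + b·0 (s = 1, t = 0) and r₁ = 109 = a·0 + b·1 (s = 0, t = 1); each new remainder r_{k+1} = r_{k-1} − q_k·r_k inherits s_{k+1} = s_{k-1} − q_k·s_k, t_{k+1} = t_{k-1} − q_k·t_k, so r_k = a·s_k + b·t_k at every step:
  q = 6: r = 9, s = 1 − 6·0 = 1, t = 0 − 6·1 = -6  (check: 663·1 + 109·(-6) = 9)
  q = 12: r = 1, s = 0 − 12·1 = -12, t = 1 − 12·(-6) = 73  (check: 663·(-12) + 109·73 = 1)
The row with r = 1 (the gcd) gives the Bezout coefficients s = -12, t = 73.
Result: 663 · (-12) + 109 · (73) = 1.

gcd(663, 109) = 1; s = -12, t = 73 (check: 663·(-12) + 109·73 = 1).


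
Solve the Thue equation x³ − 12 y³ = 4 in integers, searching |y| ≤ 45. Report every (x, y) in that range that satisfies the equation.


The equation is x³ - 12y³ = 4. For fixed y, x³ = 12·y³ + 4, so a solution requires the RHS to be a perfect cube.
Strategy: iterate y from -45 to 45, compute RHS = 12·y³ + 4, and check whether it is a (positive or negative) perfect cube.
Check small values of y:
  y = 0: RHS = 4 is not a perfect cube.
  y = 1: RHS = 16 is not a perfect cube.
  y = -1: RHS = -8 = (-2)³ ⇒ x = -2 works.
  y = 2: RHS = 100 is not a perfect cube.
  y = -2: RHS = -92 is not a perfect cube.
  y = 3: RHS = 328 is not a perfect cube.
  y = -3: RHS = -320 is not a perfect cube.
Continuing the search up to |y| = 45 finds no further solutions beyond those listed.
Collected solutions: (-2, -1).

Solutions (with |y| ≤ 45): (-2, -1).


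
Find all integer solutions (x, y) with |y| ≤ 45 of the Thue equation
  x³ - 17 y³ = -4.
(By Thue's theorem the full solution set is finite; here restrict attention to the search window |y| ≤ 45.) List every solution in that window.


The equation is x³ - 17y³ = -4. For fixed y, x³ = 17·y³ − 4, so a solution requires the RHS to be a perfect cube.
Strategy: iterate y from -45 to 45, compute RHS = 17·y³ − 4, and check whether it is a (positive or negative) perfect cube.
Check small values of y:
  y = 0: RHS = -4 is not a perfect cube.
  y = 1: RHS = 13 is not a perfect cube.
  y = -1: RHS = -21 is not a perfect cube.
  y = 2: RHS = 132 is not a perfect cube.
  y = -2: RHS = -140 is not a perfect cube.
  y = 3: RHS = 455 is not a perfect cube.
  y = -3: RHS = -463 is not a perfect cube.
Continuing the search up to |y| = 45 finds no solutions either.
No (x, y) in the scanned range satisfies the equation.

No integer solutions with |y| ≤ 45.


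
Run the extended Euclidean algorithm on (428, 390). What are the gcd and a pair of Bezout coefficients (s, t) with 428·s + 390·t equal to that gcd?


Euclidean algorithm on (428, 390) — divide until remainder is 0:
  428 = 1 · 390 + 38
  390 = 10 · 38 + 10
  38 = 3 · 10 + 8
  10 = 1 · 8 + 2
  8 = 4 · 2 + 0
gcd(428, 390) = 2.
Track Bezout coefficients alongside the remainders: start with r₀ = 428 = a·1 + b·0 (s = 1, t = 0) and r₁ = 390 = a·0 + b·1 (s = 0, t = 1); each new remainder r_{k+1} = r_{k-1} − q_k·r_k inherits s_{k+1} = s_{k-1} − q_k·s_k, t_{k+1} = t_{k-1} − q_k·t_k, so r_k = a·s_k + b·t_k at every step:
  q = 1: r = 38, s = 1 − 1·0 = 1, t = 0 − 1·1 = -1  (check: 428·1 + 390·(-1) = 38)
  q = 10: r = 10, s = 0 − 10·1 = -10, t = 1 − 10·(-1) = 11  (check: 428·(-10) + 390·11 = 10)
  q = 3: r = 8, s = 1 − 3·(-10) = 31, t = -1 − 3·11 = -34  (check: 428·31 + 390·(-34) = 8)
  q = 1: r = 2, s = -10 − 1·31 = -41, t = 11 − 1·(-34) = 45  (check: 428·(-41) + 390·45 = 2)
The row with r = 2 (the gcd) gives the Bezout coefficients s = -41, t = 45.
Result: 428 · (-41) + 390 · (45) = 2.

gcd(428, 390) = 2; s = -41, t = 45 (check: 428·(-41) + 390·45 = 2).


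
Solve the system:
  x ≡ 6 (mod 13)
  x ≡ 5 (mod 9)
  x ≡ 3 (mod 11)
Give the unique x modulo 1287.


Moduli 13, 9, 11 are pairwise coprime; by CRT there is a unique solution modulo M = 13 · 9 · 11 = 1287.
Solve pairwise, accumulating the modulus:
  Start with x ≡ 6 (mod 13).
  Combine with x ≡ 5 (mod 9): since gcd(13, 9) = 1, we get a unique residue mod 117.
    Write x = 6 + 13·t and substitute into x ≡ 5 (mod 9): 13·t ≡ 5 − 6 = -1 (mod 9).
    Reduce coefficients mod 9: 4·t ≡ 8 (mod 9).
    The inverse of 4 mod 9 is 7 (since 4·7 = 28 = 3·9 + 1), so t ≡ 7·8 = 56 ≡ 2 (mod 9).
    Then x = 6 + 13·2 = 32, valid modulo lcm(13, 9) = 117: x ≡ 32 (mod 117).
  Combine with x ≡ 3 (mod 11): since gcd(117, 11) = 1, we get a unique residue mod 1287.
    Write x = 32 + 117·t and substitute into x ≡ 3 (mod 11): 117·t ≡ 3 − 32 = -29 (mod 11).
    Reduce coefficients mod 11: 7·t ≡ 4 (mod 11).
    The inverse of 7 mod 11 is 8 (since 7·8 = 56 = 5·11 + 1), so t ≡ 8·4 = 32 ≡ 10 (mod 11).
    Then x = 32 + 117·10 = 1202, valid modulo lcm(117, 11) = 1287: x ≡ 1202 (mod 1287).
Verify: 1202 mod 13 = 6 ✓, 1202 mod 9 = 5 ✓, 1202 mod 11 = 3 ✓.

x ≡ 1202 (mod 1287).


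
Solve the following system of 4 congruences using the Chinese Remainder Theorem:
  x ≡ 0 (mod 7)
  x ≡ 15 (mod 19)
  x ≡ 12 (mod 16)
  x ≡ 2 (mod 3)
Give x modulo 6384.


Product of moduli M = 7 · 19 · 16 · 3 = 6384.
Merge one congruence at a time:
  Start: x ≡ 0 (mod 7).
  Combine with x ≡ 15 (mod 19); new modulus lcm = 133.
    Write x = 0 + 7·t and substitute into x ≡ 15 (mod 19): 7·t ≡ 15 − 0 = 15 (mod 19).
    The inverse of 7 mod 19 is 11 (since 7·11 = 77 = 4·19 + 1), so t ≡ 11·15 = 165 ≡ 13 (mod 19).
    Then x = 0 + 7·13 = 91, valid modulo lcm(7, 19) = 133: x ≡ 91 (mod 133).
  Combine with x ≡ 12 (mod 16); new modulus lcm = 2128.
    Write x = 91 + 133·t and substitute into x ≡ 12 (mod 16): 133·t ≡ 12 − 91 = -79 (mod 16).
    Reduce coefficients mod 16: 5·t ≡ 1 (mod 16).
    The inverse of 5 mod 16 is 13 (since 5·13 = 65 = 4·16 + 1), so t ≡ 13·1 = 13 ≡ 13 (mod 16).
    Then x = 91 + 133·13 = 1820, valid modulo lcm(133, 16) = 2128: x ≡ 1820 (mod 2128).
  Combine with x ≡ 2 (mod 3); new modulus lcm = 6384.
    Write x = 1820 + 2128·t and substitute into x ≡ 2 (mod 3): 2128·t ≡ 2 − 1820 = -1818 (mod 3).
    Reduce coefficients mod 3: 1·t ≡ 0 (mod 3).
    So t ≡ 0 (mod 3).
    Then x = 1820 + 2128·0 = 1820, valid modulo lcm(2128, 3) = 6384: x ≡ 1820 (mod 6384).
Verify against each original: 1820 mod 7 = 0, 1820 mod 19 = 15, 1820 mod 16 = 12, 1820 mod 3 = 2.

x ≡ 1820 (mod 6384).


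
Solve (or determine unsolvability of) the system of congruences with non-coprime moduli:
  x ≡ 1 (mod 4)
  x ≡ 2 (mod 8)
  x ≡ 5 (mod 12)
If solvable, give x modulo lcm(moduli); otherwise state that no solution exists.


Moduli 4, 8, 12 are not pairwise coprime, so CRT works modulo lcm(m_i) when all pairwise compatibility conditions hold.
Pairwise compatibility: gcd(m_i, m_j) must divide a_i - a_j for every pair.
Merge one congruence at a time:
  Start: x ≡ 1 (mod 4).
  Combine with x ≡ 2 (mod 8): gcd(4, 8) = 4, and 2 - 1 = 1 is NOT divisible by 4.
    ⇒ system is inconsistent (no integer solution).

No solution (the system is inconsistent).


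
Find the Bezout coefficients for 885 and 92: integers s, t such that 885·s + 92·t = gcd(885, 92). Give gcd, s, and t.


Euclidean algorithm on (885, 92) — divide until remainder is 0:
  885 = 9 · 92 + 57
  92 = 1 · 57 + 35
  57 = 1 · 35 + 22
  35 = 1 · 22 + 13
  22 = 1 · 13 + 9
  13 = 1 · 9 + 4
  9 = 2 · 4 + 1
  4 = 4 · 1 + 0
gcd(885, 92) = 1.
Track Bezout coefficients alongside the remainders: start with r₀ = 885 = a·1 + b·0 (s = 1, t = 0) and r₁ = 92 = a·0 + b·1 (s = 0, t = 1); each new remainder r_{k+1} = r_{k-1} − q_k·r_k inherits s_{k+1} = s_{k-1} − q_k·s_k, t_{k+1} = t_{k-1} − q_k·t_k, so r_k = a·s_k + b·t_k at every step:
  q = 9: r = 57, s = 1 − 9·0 = 1, t = 0 − 9·1 = -9  (check: 885·1 + 92·(-9) = 57)
  q = 1: r = 35, s = 0 − 1·1 = -1, t = 1 − 1·(-9) = 10  (check: 885·(-1) + 92·10 = 35)
  q = 1: r = 22, s = 1 − 1·(-1) = 2, t = -9 − 1·10 = -19  (check: 885·2 + 92·(-19) = 22)
  q = 1: r = 13, s = -1 − 1·2 = -3, t = 10 − 1·(-19) = 29  (check: 885·(-3) + 92·29 = 13)
  q = 1: r = 9, s = 2 − 1·(-3) = 5, t = -19 − 1·29 = -48  (check: 885·5 + 92·(-48) = 9)
  q = 1: r = 4, s = -3 − 1·5 = -8, t = 29 − 1·(-48) = 77  (check: 885·(-8) + 92·77 = 4)
  q = 2: r = 1, s = 5 − 2·(-8) = 21, t = -48 − 2·77 = -202  (check: 885·21 + 92·(-202) = 1)
The row with r = 1 (the gcd) gives the Bezout coefficients s = 21, t = -202.
Result: 885 · (21) + 92 · (-202) = 1.

gcd(885, 92) = 1; s = 21, t = -202 (check: 885·21 + 92·(-202) = 1).


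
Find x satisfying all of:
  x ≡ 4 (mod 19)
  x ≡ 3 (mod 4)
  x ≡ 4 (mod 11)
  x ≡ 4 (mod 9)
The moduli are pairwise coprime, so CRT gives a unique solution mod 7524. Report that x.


Product of moduli M = 19 · 4 · 11 · 9 = 7524.
Merge one congruence at a time:
  Start: x ≡ 4 (mod 19).
  Combine with x ≡ 3 (mod 4); new modulus lcm = 76.
    Write x = 4 + 19·t and substitute into x ≡ 3 (mod 4): 19·t ≡ 3 − 4 = -1 (mod 4).
    Reduce coefficients mod 4: 3·t ≡ 3 (mod 4).
    The inverse of 3 mod 4 is 3 (since 3·3 = 9 = 2·4 + 1), so t ≡ 3·3 = 9 ≡ 1 (mod 4).
    Then x = 4 + 19·1 = 23, valid modulo lcm(19, 4) = 76: x ≡ 23 (mod 76).
  Combine with x ≡ 4 (mod 11); new modulus lcm = 836.
    Write x = 23 + 76·t and substitute into x ≡ 4 (mod 11): 76·t ≡ 4 − 23 = -19 (mod 11).
    Reduce coefficients mod 11: 10·t ≡ 3 (mod 11).
    The inverse of 10 mod 11 is 10 (since 10·10 = 100 = 9·11 + 1), so t ≡ 10·3 = 30 ≡ 8 (mod 11).
    Then x = 23 + 76·8 = 631, valid modulo lcm(76, 11) = 836: x ≡ 631 (mod 836).
  Combine with x ≡ 4 (mod 9); new modulus lcm = 7524.
    Write x = 631 + 836·t and substitute into x ≡ 4 (mod 9): 836·t ≡ 4 − 631 = -627 (mod 9).
    Reduce coefficients mod 9: 8·t ≡ 3 (mod 9).
    The inverse of 8 mod 9 is 8 (since 8·8 = 64 = 7·9 + 1), so t ≡ 8·3 = 24 ≡ 6 (mod 9).
    Then x = 631 + 836·6 = 5647, valid modulo lcm(836, 9) = 7524: x ≡ 5647 (mod 7524).
Verify against each original: 5647 mod 19 = 4, 5647 mod 4 = 3, 5647 mod 11 = 4, 5647 mod 9 = 4.

x ≡ 5647 (mod 7524).


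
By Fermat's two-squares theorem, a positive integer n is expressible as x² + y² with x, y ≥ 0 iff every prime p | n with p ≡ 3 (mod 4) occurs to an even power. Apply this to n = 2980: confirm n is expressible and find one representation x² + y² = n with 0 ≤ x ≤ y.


Step 1: Factor n = 2980 = 2^2 · 5 · 149.
Step 2: Check the mod-4 condition on each prime factor: 2 = 2 (special); 5 ≡ 1 (mod 4), exponent 1; 149 ≡ 1 (mod 4), exponent 1.
All primes ≡ 3 (mod 4) appear to even exponent (or don't appear), so by the two-squares theorem n IS expressible as a sum of two squares.
Step 3: Build a representation. Group n = k² · m with k = 2 and m = 5 · 149 = 745 (a product of primes ≡ 1 (mod 4)); a representation of m scales to one of n via (k·x)² + (k·y)² = k²(x² + y²). Each prime p ≡ 1 (mod 4) is itself a sum of two squares; find a² by testing p − a² for a perfect square:
  5: 5 − 1² = 4 = 2² ⇒ 5 = 1² + 2².
  149: 149 − 1² = 148, 149 − 2² = 145, 149 − 3² = 140, 149 − 4² = 133, 149 − 5² = 124, 149 − 6² = 113, 149 − 7² = 100 = 10² ⇒ 149 = 7² + 10².
  Combine using the Brahmagupta–Fibonacci identity (a² + b²)(c² + d²) = (ac − bd)² + (ad + bc)² = (ac + bd)² + (ad − bc)²:
  5 · 149 = 745: from (1² + 2²)(7² + 10²), take (1·7 − 2·10, 1·10 + 2·7) = (7 − 20, 10 + 14) = (-13, 24); dropping signs (only squares matter) gives (13, 24); check 13² + 24² = 169 + 576 = 745 ✓.
  Scale by k = 2: (2·13, 2·24) = (26, 48).
Step 4: Order so x ≤ y and verify: 26² + 48² = 676 + 2304 = 2980 = n. ✓

n = 2980 = 26² + 48² (one valid representation with x ≤ y).


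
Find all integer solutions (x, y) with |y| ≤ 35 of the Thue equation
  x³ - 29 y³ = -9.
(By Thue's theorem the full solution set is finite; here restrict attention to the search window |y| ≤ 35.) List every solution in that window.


The equation is x³ - 29y³ = -9. For fixed y, x³ = 29·y³ − 9, so a solution requires the RHS to be a perfect cube.
Strategy: iterate y from -35 to 35, compute RHS = 29·y³ − 9, and check whether it is a (positive or negative) perfect cube.
Check small values of y:
  y = 0: RHS = -9 is not a perfect cube.
  y = 1: RHS = 20 is not a perfect cube.
  y = -1: RHS = -38 is not a perfect cube.
  y = 2: RHS = 223 is not a perfect cube.
  y = -2: RHS = -241 is not a perfect cube.
  y = 3: RHS = 774 is not a perfect cube.
  y = -3: RHS = -792 is not a perfect cube.
Continuing the search up to |y| = 35 finds no solutions either.
No (x, y) in the scanned range satisfies the equation.

No integer solutions with |y| ≤ 35.


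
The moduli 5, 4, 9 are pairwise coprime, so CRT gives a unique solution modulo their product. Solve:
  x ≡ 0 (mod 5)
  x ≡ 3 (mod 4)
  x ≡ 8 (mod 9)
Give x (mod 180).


Moduli 5, 4, 9 are pairwise coprime; by CRT there is a unique solution modulo M = 5 · 4 · 9 = 180.
Solve pairwise, accumulating the modulus:
  Start with x ≡ 0 (mod 5).
  Combine with x ≡ 3 (mod 4): since gcd(5, 4) = 1, we get a unique residue mod 20.
    Write x = 0 + 5·t and substitute into x ≡ 3 (mod 4): 5·t ≡ 3 − 0 = 3 (mod 4).
    Reduce coefficients mod 4: 1·t ≡ 3 (mod 4).
    So t ≡ 3 (mod 4).
    Then x = 0 + 5·3 = 15, valid modulo lcm(5, 4) = 20: x ≡ 15 (mod 20).
  Combine with x ≡ 8 (mod 9): since gcd(20, 9) = 1, we get a unique residue mod 180.
    Write x = 15 + 20·t and substitute into x ≡ 8 (mod 9): 20·t ≡ 8 − 15 = -7 (mod 9).
    Reduce coefficients mod 9: 2·t ≡ 2 (mod 9).
    The inverse of 2 mod 9 is 5 (since 2·5 = 10 = 1·9 + 1), so t ≡ 5·2 = 10 ≡ 1 (mod 9).
    Then x = 15 + 20·1 = 35, valid modulo lcm(20, 9) = 180: x ≡ 35 (mod 180).
Verify: 35 mod 5 = 0 ✓, 35 mod 4 = 3 ✓, 35 mod 9 = 8 ✓.

x ≡ 35 (mod 180).


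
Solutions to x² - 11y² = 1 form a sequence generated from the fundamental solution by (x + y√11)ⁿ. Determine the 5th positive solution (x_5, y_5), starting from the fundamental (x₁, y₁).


Step 1: Find the fundamental solution (x₁, y₁) of x² - 11y² = 1.
  Expand √11 as a continued fraction. a₀ = ⌊√11⌋ = 3; iterate m_{k+1} = d_k·a_k − m_k, d_{k+1} = (11 − m_{k+1}²)/d_k, a_{k+1} = ⌊(a₀ + m_{k+1})/d_{k+1}⌋ (starting m₀ = 0, d₀ = 1), with convergents p_k = a_k·p_{k-1} + p_{k-2}, q_k = a_k·q_{k-1} + q_{k-2} (p₋₁ = 1, q₋₁ = 0):
  k = 0: a₀ = 3; p₀/q₀ = 3/1; p₀² − 11·q₀² = 9 − 11 = -2.
  k = 1: m = 3, d = 2, a = ⌊(3 + 3)/2⌋ = 3; p/q = (3·3 + 1)/(3·1 + 0) = 10/3; p² − 11·q² = 100 − 99 = 1.
  The first convergent with p² − 11·q² = 1 gives the fundamental solution (x₁, y₁) = (10, 3).
Step 2: Apply the recurrence (x_{n+1}, y_{n+1}) = (x₁x_n + 11y₁y_n, x₁y_n + y₁x_n) repeatedly.
  From (x_1, y_1) = (10, 3): x_2 = 10·10 + 11·3·3 = 199; y_2 = 10·3 + 3·10 = 60.
  From (x_2, y_2) = (199, 60): x_3 = 10·199 + 11·3·60 = 3970; y_3 = 10·60 + 3·199 = 1197.
  From (x_3, y_3) = (3970, 1197): x_4 = 10·3970 + 11·3·1197 = 79201; y_4 = 10·1197 + 3·3970 = 23880.
  From (x_4, y_4) = (79201, 23880): x_5 = 10·79201 + 11·3·23880 = 1580050; y_5 = 10·23880 + 3·79201 = 476403.
Step 3: Verify x_5² - 11·y_5² = 2496558002500 - 2496558002499 = 1 (should be 1). ✓

(x_1, y_1) = (10, 3); (x_5, y_5) = (1580050, 476403).


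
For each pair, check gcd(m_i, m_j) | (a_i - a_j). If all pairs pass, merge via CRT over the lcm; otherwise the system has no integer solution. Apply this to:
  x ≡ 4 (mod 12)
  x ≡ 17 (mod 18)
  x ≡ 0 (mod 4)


Moduli 12, 18, 4 are not pairwise coprime, so CRT works modulo lcm(m_i) when all pairwise compatibility conditions hold.
Pairwise compatibility: gcd(m_i, m_j) must divide a_i - a_j for every pair.
Merge one congruence at a time:
  Start: x ≡ 4 (mod 12).
  Combine with x ≡ 17 (mod 18): gcd(12, 18) = 6, and 17 - 4 = 13 is NOT divisible by 6.
    ⇒ system is inconsistent (no integer solution).

No solution (the system is inconsistent).


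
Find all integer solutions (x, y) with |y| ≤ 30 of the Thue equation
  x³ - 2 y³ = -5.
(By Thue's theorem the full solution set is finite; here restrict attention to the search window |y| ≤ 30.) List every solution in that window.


The equation is x³ - 2y³ = -5. For fixed y, x³ = 2·y³ − 5, so a solution requires the RHS to be a perfect cube.
Strategy: iterate y from -30 to 30, compute RHS = 2·y³ − 5, and check whether it is a (positive or negative) perfect cube.
Check small values of y:
  y = 0: RHS = -5 is not a perfect cube.
  y = 1: RHS = -3 is not a perfect cube.
  y = -1: RHS = -7 is not a perfect cube.
  y = 2: RHS = 11 is not a perfect cube.
  y = -2: RHS = -21 is not a perfect cube.
  y = 3: RHS = 49 is not a perfect cube.
  y = -3: RHS = -59 is not a perfect cube.
Continuing the search up to |y| = 30 finds no solutions either.
No (x, y) in the scanned range satisfies the equation.

No integer solutions with |y| ≤ 30.


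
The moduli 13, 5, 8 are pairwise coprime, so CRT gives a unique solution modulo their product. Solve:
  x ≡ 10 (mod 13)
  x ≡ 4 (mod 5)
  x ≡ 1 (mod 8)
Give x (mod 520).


Moduli 13, 5, 8 are pairwise coprime; by CRT there is a unique solution modulo M = 13 · 5 · 8 = 520.
Solve pairwise, accumulating the modulus:
  Start with x ≡ 10 (mod 13).
  Combine with x ≡ 4 (mod 5): since gcd(13, 5) = 1, we get a unique residue mod 65.
    Write x = 10 + 13·t and substitute into x ≡ 4 (mod 5): 13·t ≡ 4 − 10 = -6 (mod 5).
    Reduce coefficients mod 5: 3·t ≡ 4 (mod 5).
    The inverse of 3 mod 5 is 2 (since 3·2 = 6 = 1·5 + 1), so t ≡ 2·4 = 8 ≡ 3 (mod 5).
    Then x = 10 + 13·3 = 49, valid modulo lcm(13, 5) = 65: x ≡ 49 (mod 65).
  Combine with x ≡ 1 (mod 8): since gcd(65, 8) = 1, we get a unique residue mod 520.
    Write x = 49 + 65·t and substitute into x ≡ 1 (mod 8): 65·t ≡ 1 − 49 = -48 (mod 8).
    Reduce coefficients mod 8: 1·t ≡ 0 (mod 8).
    So t ≡ 0 (mod 8).
    Then x = 49 + 65·0 = 49, valid modulo lcm(65, 8) = 520: x ≡ 49 (mod 520).
Verify: 49 mod 13 = 10 ✓, 49 mod 5 = 4 ✓, 49 mod 8 = 1 ✓.

x ≡ 49 (mod 520).


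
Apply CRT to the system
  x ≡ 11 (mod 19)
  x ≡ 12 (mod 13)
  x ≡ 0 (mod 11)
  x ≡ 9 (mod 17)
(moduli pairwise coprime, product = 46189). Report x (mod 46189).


Product of moduli M = 19 · 13 · 11 · 17 = 46189.
Merge one congruence at a time:
  Start: x ≡ 11 (mod 19).
  Combine with x ≡ 12 (mod 13); new modulus lcm = 247.
    Write x = 11 + 19·t and substitute into x ≡ 12 (mod 13): 19·t ≡ 12 − 11 = 1 (mod 13).
    Reduce coefficients mod 13: 6·t ≡ 1 (mod 13).
    The inverse of 6 mod 13 is 11 (since 6·11 = 66 = 5·13 + 1), so t ≡ 11·1 = 11 ≡ 11 (mod 13).
    Then x = 11 + 19·11 = 220, valid modulo lcm(19, 13) = 247: x ≡ 220 (mod 247).
  Combine with x ≡ 0 (mod 11); new modulus lcm = 2717.
    Write x = 220 + 247·t and substitute into x ≡ 0 (mod 11): 247·t ≡ 0 − 220 = -220 (mod 11).
    Reduce coefficients mod 11: 5·t ≡ 0 (mod 11).
    The inverse of 5 mod 11 is 9 (since 5·9 = 45 = 4·11 + 1), so t ≡ 9·0 = 0 ≡ 0 (mod 11).
    Then x = 220 + 247·0 = 220, valid modulo lcm(247, 11) = 2717: x ≡ 220 (mod 2717).
  Combine with x ≡ 9 (mod 17); new modulus lcm = 46189.
    Write x = 220 + 2717·t and substitute into x ≡ 9 (mod 17): 2717·t ≡ 9 − 220 = -211 (mod 17).
    Reduce coefficients mod 17: 14·t ≡ 10 (mod 17).
    The inverse of 14 mod 17 is 11 (since 14·11 = 154 = 9·17 + 1), so t ≡ 11·10 = 110 ≡ 8 (mod 17).
    Then x = 220 + 2717·8 = 21956, valid modulo lcm(2717, 17) = 46189: x ≡ 21956 (mod 46189).
Verify against each original: 21956 mod 19 = 11, 21956 mod 13 = 12, 21956 mod 11 = 0, 21956 mod 17 = 9.

x ≡ 21956 (mod 46189).


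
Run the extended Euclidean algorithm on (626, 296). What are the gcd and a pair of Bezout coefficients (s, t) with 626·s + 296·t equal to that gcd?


Euclidean algorithm on (626, 296) — divide until remainder is 0:
  626 = 2 · 296 + 34
  296 = 8 · 34 + 24
  34 = 1 · 24 + 10
  24 = 2 · 10 + 4
  10 = 2 · 4 + 2
  4 = 2 · 2 + 0
gcd(626, 296) = 2.
Track Bezout coefficients alongside the remainders: start with r₀ = 626 = a·1 + b·0 (s = 1, t = 0) and r₁ = 296 = a·0 + b·1 (s = 0, t = 1); each new remainder r_{k+1} = r_{k-1} − q_k·r_k inherits s_{k+1} = s_{k-1} − q_k·s_k, t_{k+1} = t_{k-1} − q_k·t_k, so r_k = a·s_k + b·t_k at every step:
  q = 2: r = 34, s = 1 − 2·0 = 1, t = 0 − 2·1 = -2  (check: 626·1 + 296·(-2) = 34)
  q = 8: r = 24, s = 0 − 8·1 = -8, t = 1 − 8·(-2) = 17  (check: 626·(-8) + 296·17 = 24)
  q = 1: r = 10, s = 1 − 1·(-8) = 9, t = -2 − 1·17 = -19  (check: 626·9 + 296·(-19) = 10)
  q = 2: r = 4, s = -8 − 2·9 = -26, t = 17 − 2·(-19) = 55  (check: 626·(-26) + 296·55 = 4)
  q = 2: r = 2, s = 9 − 2·(-26) = 61, t = -19 − 2·55 = -129  (check: 626·61 + 296·(-129) = 2)
The row with r = 2 (the gcd) gives the Bezout coefficients s = 61, t = -129.
Result: 626 · (61) + 296 · (-129) = 2.

gcd(626, 296) = 2; s = 61, t = -129 (check: 626·61 + 296·(-129) = 2).


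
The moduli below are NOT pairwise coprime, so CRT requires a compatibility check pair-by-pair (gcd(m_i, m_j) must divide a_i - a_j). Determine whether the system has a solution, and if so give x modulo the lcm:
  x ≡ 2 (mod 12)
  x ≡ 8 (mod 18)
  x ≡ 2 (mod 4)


Moduli 12, 18, 4 are not pairwise coprime, so CRT works modulo lcm(m_i) when all pairwise compatibility conditions hold.
Pairwise compatibility: gcd(m_i, m_j) must divide a_i - a_j for every pair.
Merge one congruence at a time:
  Start: x ≡ 2 (mod 12).
  Combine with x ≡ 8 (mod 18): gcd(12, 18) = 6; 8 - 2 = 6, which IS divisible by 6, so compatible.
    Write x = 2 + 12·t and substitute into x ≡ 8 (mod 18): 12·t ≡ 8 − 2 = 6 (mod 18).
    Divide the congruence (and modulus) by g = 6: 2·t ≡ 1 (mod 3).
    The inverse of 2 mod 3 is 2 (since 2·2 = 4 = 1·3 + 1), so t ≡ 2·1 = 2 ≡ 2 (mod 3).
    Then x = 2 + 12·2 = 26, valid modulo lcm(12, 18) = 36: x ≡ 26 (mod 36).
  Combine with x ≡ 2 (mod 4): gcd(36, 4) = 4; 2 - 26 = -24, which IS divisible by 4, so compatible.
    Write x = 26 + 36·t and substitute into x ≡ 2 (mod 4): 36·t ≡ 2 − 26 = -24 (mod 4).
    Divide the congruence (and modulus) by g = 4: 9·t ≡ -6 (mod 1).
    Modulo 1 every t works; take t = 0.
    Then x = 26 + 36·0 = 26, valid modulo lcm(36, 4) = 36: x ≡ 26 (mod 36).
Verify: 26 mod 12 = 2, 26 mod 18 = 8, 26 mod 4 = 2.

x ≡ 26 (mod 36).


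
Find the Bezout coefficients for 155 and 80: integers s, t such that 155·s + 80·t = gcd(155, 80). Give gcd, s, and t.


Euclidean algorithm on (155, 80) — divide until remainder is 0:
  155 = 1 · 80 + 75
  80 = 1 · 75 + 5
  75 = 15 · 5 + 0
gcd(155, 80) = 5.
Track Bezout coefficients alongside the remainders: start with r₀ = 155 = a·1 + b·0 (s = 1, t = 0) and r₁ = 80 = a·0 + b·1 (s = 0, t = 1); each new remainder r_{k+1} = r_{k-1} − q_k·r_k inherits s_{k+1} = s_{k-1} − q_k·s_k, t_{k+1} = t_{k-1} − q_k·t_k, so r_k = a·s_k + b·t_k at every step:
  q = 1: r = 75, s = 1 − 1·0 = 1, t = 0 − 1·1 = -1  (check: 155·1 + 80·(-1) = 75)
  q = 1: r = 5, s = 0 − 1·1 = -1, t = 1 − 1·(-1) = 2  (check: 155·(-1) + 80·2 = 5)
The row with r = 5 (the gcd) gives the Bezout coefficients s = -1, t = 2.
Result: 155 · (-1) + 80 · (2) = 5.

gcd(155, 80) = 5; s = -1, t = 2 (check: 155·(-1) + 80·2 = 5).


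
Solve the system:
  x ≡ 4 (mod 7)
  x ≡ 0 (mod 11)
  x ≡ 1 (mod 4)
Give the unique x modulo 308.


Moduli 7, 11, 4 are pairwise coprime; by CRT there is a unique solution modulo M = 7 · 11 · 4 = 308.
Solve pairwise, accumulating the modulus:
  Start with x ≡ 4 (mod 7).
  Combine with x ≡ 0 (mod 11): since gcd(7, 11) = 1, we get a unique residue mod 77.
    Write x = 4 + 7·t and substitute into x ≡ 0 (mod 11): 7·t ≡ 0 − 4 = -4 (mod 11).
    Reduce coefficients mod 11: 7·t ≡ 7 (mod 11).
    The inverse of 7 mod 11 is 8 (since 7·8 = 56 = 5·11 + 1), so t ≡ 8·7 = 56 ≡ 1 (mod 11).
    Then x = 4 + 7·1 = 11, valid modulo lcm(7, 11) = 77: x ≡ 11 (mod 77).
  Combine with x ≡ 1 (mod 4): since gcd(77, 4) = 1, we get a unique residue mod 308.
    Write x = 11 + 77·t and substitute into x ≡ 1 (mod 4): 77·t ≡ 1 − 11 = -10 (mod 4).
    Reduce coefficients mod 4: 1·t ≡ 2 (mod 4).
    So t ≡ 2 (mod 4).
    Then x = 11 + 77·2 = 165, valid modulo lcm(77, 4) = 308: x ≡ 165 (mod 308).
Verify: 165 mod 7 = 4 ✓, 165 mod 11 = 0 ✓, 165 mod 4 = 1 ✓.

x ≡ 165 (mod 308).


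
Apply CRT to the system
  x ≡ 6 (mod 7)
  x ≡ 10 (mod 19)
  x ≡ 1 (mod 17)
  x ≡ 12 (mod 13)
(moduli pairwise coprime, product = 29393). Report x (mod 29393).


Product of moduli M = 7 · 19 · 17 · 13 = 29393.
Merge one congruence at a time:
  Start: x ≡ 6 (mod 7).
  Combine with x ≡ 10 (mod 19); new modulus lcm = 133.
    Write x = 6 + 7·t and substitute into x ≡ 10 (mod 19): 7·t ≡ 10 − 6 = 4 (mod 19).
    The inverse of 7 mod 19 is 11 (since 7·11 = 77 = 4·19 + 1), so t ≡ 11·4 = 44 ≡ 6 (mod 19).
    Then x = 6 + 7·6 = 48, valid modulo lcm(7, 19) = 133: x ≡ 48 (mod 133).
  Combine with x ≡ 1 (mod 17); new modulus lcm = 2261.
    Write x = 48 + 133·t and substitute into x ≡ 1 (mod 17): 133·t ≡ 1 − 48 = -47 (mod 17).
    Reduce coefficients mod 17: 14·t ≡ 4 (mod 17).
    The inverse of 14 mod 17 is 11 (since 14·11 = 154 = 9·17 + 1), so t ≡ 11·4 = 44 ≡ 10 (mod 17).
    Then x = 48 + 133·10 = 1378, valid modulo lcm(133, 17) = 2261: x ≡ 1378 (mod 2261).
  Combine with x ≡ 12 (mod 13); new modulus lcm = 29393.
    Write x = 1378 + 2261·t and substitute into x ≡ 12 (mod 13): 2261·t ≡ 12 − 1378 = -1366 (mod 13).
    Reduce coefficients mod 13: 12·t ≡ 12 (mod 13).
    The inverse of 12 mod 13 is 12 (since 12·12 = 144 = 11·13 + 1), so t ≡ 12·12 = 144 ≡ 1 (mod 13).
    Then x = 1378 + 2261·1 = 3639, valid modulo lcm(2261, 13) = 29393: x ≡ 3639 (mod 29393).
Verify against each original: 3639 mod 7 = 6, 3639 mod 19 = 10, 3639 mod 17 = 1, 3639 mod 13 = 12.

x ≡ 3639 (mod 29393).


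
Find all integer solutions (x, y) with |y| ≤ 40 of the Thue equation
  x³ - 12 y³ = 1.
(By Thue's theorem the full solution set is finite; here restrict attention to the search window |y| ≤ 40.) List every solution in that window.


The equation is x³ - 12y³ = 1. For fixed y, x³ = 12·y³ + 1, so a solution requires the RHS to be a perfect cube.
Strategy: iterate y from -40 to 40, compute RHS = 12·y³ + 1, and check whether it is a (positive or negative) perfect cube.
Check small values of y:
  y = 0: RHS = 1 = (1)³ ⇒ x = 1 works.
  y = 1: RHS = 13 is not a perfect cube.
  y = -1: RHS = -11 is not a perfect cube.
  y = 2: RHS = 97 is not a perfect cube.
  y = -2: RHS = -95 is not a perfect cube.
  y = 3: RHS = 325 is not a perfect cube.
  y = -3: RHS = -323 is not a perfect cube.
Continuing the search up to |y| = 40 finds no further solutions beyond those listed.
Collected solutions: (1, 0).

Solutions (with |y| ≤ 40): (1, 0).


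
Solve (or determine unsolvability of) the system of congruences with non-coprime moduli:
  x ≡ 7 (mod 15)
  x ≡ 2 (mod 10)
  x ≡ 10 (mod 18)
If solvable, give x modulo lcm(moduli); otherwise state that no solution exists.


Moduli 15, 10, 18 are not pairwise coprime, so CRT works modulo lcm(m_i) when all pairwise compatibility conditions hold.
Pairwise compatibility: gcd(m_i, m_j) must divide a_i - a_j for every pair.
Merge one congruence at a time:
  Start: x ≡ 7 (mod 15).
  Combine with x ≡ 2 (mod 10): gcd(15, 10) = 5; 2 - 7 = -5, which IS divisible by 5, so compatible.
    Write x = 7 + 15·t and substitute into x ≡ 2 (mod 10): 15·t ≡ 2 − 7 = -5 (mod 10).
    Divide the congruence (and modulus) by g = 5: 3·t ≡ -1 (mod 2).
    Reduce coefficients mod 2: 1·t ≡ 1 (mod 2).
    So t ≡ 1 (mod 2).
    Then x = 7 + 15·1 = 22, valid modulo lcm(15, 10) = 30: x ≡ 22 (mod 30).
  Combine with x ≡ 10 (mod 18): gcd(30, 18) = 6; 10 - 22 = -12, which IS divisible by 6, so compatible.
    Write x = 22 + 30·t and substitute into x ≡ 10 (mod 18): 30·t ≡ 10 − 22 = -12 (mod 18).
    Divide the congruence (and modulus) by g = 6: 5·t ≡ -2 (mod 3).
    Reduce coefficients mod 3: 2·t ≡ 1 (mod 3).
    The inverse of 2 mod 3 is 2 (since 2·2 = 4 = 1·3 + 1), so t ≡ 2·1 = 2 ≡ 2 (mod 3).
    Then x = 22 + 30·2 = 82, valid modulo lcm(30, 18) = 90: x ≡ 82 (mod 90).
Verify: 82 mod 15 = 7, 82 mod 10 = 2, 82 mod 18 = 10.

x ≡ 82 (mod 90).


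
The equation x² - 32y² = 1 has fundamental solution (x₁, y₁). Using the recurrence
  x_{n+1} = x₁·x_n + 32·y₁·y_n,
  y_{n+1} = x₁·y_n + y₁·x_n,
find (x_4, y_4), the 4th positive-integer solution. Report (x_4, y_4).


Step 1: Find the fundamental solution (x₁, y₁) of x² - 32y² = 1.
  Expand √32 as a continued fraction. a₀ = ⌊√32⌋ = 5; iterate m_{k+1} = d_k·a_k − m_k, d_{k+1} = (32 − m_{k+1}²)/d_k, a_{k+1} = ⌊(a₀ + m_{k+1})/d_{k+1}⌋ (starting m₀ = 0, d₀ = 1), with convergents p_k = a_k·p_{k-1} + p_{k-2}, q_k = a_k·q_{k-1} + q_{k-2} (p₋₁ = 1, q₋₁ = 0):
  k = 0: a₀ = 5; p₀/q₀ = 5/1; p₀² − 32·q₀² = 25 − 32 = -7.
  k = 1: m = 5, d = 7, a = ⌊(5 + 5)/7⌋ = 1; p/q = (1·5 + 1)/(1·1 + 0) = 6/1; p² − 32·q² = 36 − 32 = 4.
  k = 2: m = 2, d = 4, a = ⌊(5 + 2)/4⌋ = 1; p/q = (1·6 + 5)/(1·1 + 1) = 11/2; p² − 32·q² = 121 − 128 = -7.
  k = 3: m = 2, d = 7, a = ⌊(5 + 2)/7⌋ = 1; p/q = (1·11 + 6)/(1·2 + 1) = 17/3; p² − 32·q² = 289 − 288 = 1.
  The first convergent with p² − 32·q² = 1 gives the fundamental solution (x₁, y₁) = (17, 3).
Step 2: Apply the recurrence (x_{n+1}, y_{n+1}) = (x₁x_n + 32y₁y_n, x₁y_n + y₁x_n) repeatedly.
  From (x_1, y_1) = (17, 3): x_2 = 17·17 + 32·3·3 = 577; y_2 = 17·3 + 3·17 = 102.
  From (x_2, y_2) = (577, 102): x_3 = 17·577 + 32·3·102 = 19601; y_3 = 17·102 + 3·577 = 3465.
  From (x_3, y_3) = (19601, 3465): x_4 = 17·19601 + 32·3·3465 = 665857; y_4 = 17·3465 + 3·19601 = 117708.
Step 3: Verify x_4² - 32·y_4² = 443365544449 - 443365544448 = 1 (should be 1). ✓

(x_1, y_1) = (17, 3); (x_4, y_4) = (665857, 117708).
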